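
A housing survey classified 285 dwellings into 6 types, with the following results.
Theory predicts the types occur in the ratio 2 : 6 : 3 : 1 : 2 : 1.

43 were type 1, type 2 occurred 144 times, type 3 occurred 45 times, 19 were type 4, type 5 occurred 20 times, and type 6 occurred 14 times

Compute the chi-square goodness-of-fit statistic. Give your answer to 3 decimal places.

Ratio total = 15. Expected counts: 285×2/15 = 38, 285×6/15 = 114, 285×3/15 = 57, 285×1/15 = 19, 285×2/15 = 38, 285×1/15 = 19.
type 1: (43 − 38)²/38 = 25/38 = 0.6579
type 2: (144 − 114)²/114 = 900/114 = 7.8947
type 3: (45 − 57)²/57 = 144/57 = 2.5263
type 4: (19 − 19)²/19 = 0/19 = 0.0000
type 5: (20 − 38)²/38 = 324/38 = 8.5263
type 6: (14 − 19)²/19 = 25/19 = 1.3158
Sum = 20.921

20.921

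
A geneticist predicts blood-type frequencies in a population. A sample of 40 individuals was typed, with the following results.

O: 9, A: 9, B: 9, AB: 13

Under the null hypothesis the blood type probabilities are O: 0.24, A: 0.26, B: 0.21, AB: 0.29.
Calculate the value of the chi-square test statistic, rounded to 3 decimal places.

0.438

Expected counts E_i = n·p_i: 40×0.24 = 9.6, 40×0.26 = 10.4, 40×0.21 = 8.4, 40×0.29 = 11.6.
χ² = (9−9.6)²/9.6 + (9−10.4)²/10.4 + (9−8.4)²/8.4 + (13−11.6)²/11.6
   = 0.0375 + 0.1885 + 0.0429 + 0.1690
Sum = 0.438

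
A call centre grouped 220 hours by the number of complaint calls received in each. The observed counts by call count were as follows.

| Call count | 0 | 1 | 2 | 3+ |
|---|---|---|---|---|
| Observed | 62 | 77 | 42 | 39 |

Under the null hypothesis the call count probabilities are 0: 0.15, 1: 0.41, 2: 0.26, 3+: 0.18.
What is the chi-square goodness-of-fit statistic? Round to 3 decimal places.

31.465

Expected counts E_i = n·p_i: 220×0.15 = 33, 220×0.41 = 90.2, 220×0.26 = 57.2, 220×0.18 = 39.6.
0: (62 − 33)²/33 = 841/33 = 25.4848
1: (77 − 90.2)²/90.2 = 174.24/90.2 = 1.9317
2: (42 − 57.2)²/57.2 = 231.04/57.2 = 4.0392
3+: (39 − 39.6)²/39.6 = 0.36/39.6 = 0.0091
Sum = 31.465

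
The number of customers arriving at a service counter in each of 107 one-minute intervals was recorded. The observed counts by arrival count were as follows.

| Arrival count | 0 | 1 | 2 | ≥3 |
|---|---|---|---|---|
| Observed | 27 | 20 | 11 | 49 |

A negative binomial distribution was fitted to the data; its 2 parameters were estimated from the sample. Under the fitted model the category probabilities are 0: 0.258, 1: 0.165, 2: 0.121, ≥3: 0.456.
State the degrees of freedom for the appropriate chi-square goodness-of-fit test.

There are k = 4 categories and 2 parameters estimated from the data, so df = 4 − 1 − 2 = 1.

1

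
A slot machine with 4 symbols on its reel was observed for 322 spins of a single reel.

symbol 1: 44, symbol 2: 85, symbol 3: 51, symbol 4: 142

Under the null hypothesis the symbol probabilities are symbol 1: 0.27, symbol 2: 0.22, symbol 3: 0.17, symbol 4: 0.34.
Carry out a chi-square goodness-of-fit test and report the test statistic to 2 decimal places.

Expected counts E_i = n·p_i: 322×0.27 = 86.94, 322×0.22 = 70.84, 322×0.17 = 54.74, 322×0.34 = 109.48.
cat           O        E   (O−E)²/E
symbol 1     44    86.94     21.208
symbol 2     85    70.84      2.830
symbol 3     51    54.74      0.256
symbol 4    142   109.48      9.660
Sum = 33.95

33.95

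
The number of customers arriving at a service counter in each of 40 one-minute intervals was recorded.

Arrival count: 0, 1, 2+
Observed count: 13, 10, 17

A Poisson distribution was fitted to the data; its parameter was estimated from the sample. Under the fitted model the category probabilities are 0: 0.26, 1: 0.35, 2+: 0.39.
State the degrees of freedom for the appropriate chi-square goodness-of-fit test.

There are k = 3 categories and 1 parameter estimated from the data, so df = 3 − 1 − 1 = 1.

1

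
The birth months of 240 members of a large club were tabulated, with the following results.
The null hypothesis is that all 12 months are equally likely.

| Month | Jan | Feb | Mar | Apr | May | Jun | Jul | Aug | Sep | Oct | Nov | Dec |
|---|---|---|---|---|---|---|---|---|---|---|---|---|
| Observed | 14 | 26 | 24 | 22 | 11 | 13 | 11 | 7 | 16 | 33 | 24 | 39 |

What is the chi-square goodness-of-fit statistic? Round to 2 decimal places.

51.70

Under H₀ each category has probability 1/12, so each expected count is 240/12 = 20.
χ² = (14−20)²/20 + (26−20)²/20 + (24−20)²/20 + (22−20)²/20 + (11−20)²/20 + (13−20)²/20 + (11−20)²/20 + (7−20)²/20 + (16−20)²/20 + (33−20)²/20 + (24−20)²/20 + (39−20)²/20
   = 1.800 + 1.800 + 0.800 + 0.200 + 4.050 + 2.450 + 4.050 + 8.450 + 0.800 + 8.450 + 0.800 + 18.050
Sum = 51.70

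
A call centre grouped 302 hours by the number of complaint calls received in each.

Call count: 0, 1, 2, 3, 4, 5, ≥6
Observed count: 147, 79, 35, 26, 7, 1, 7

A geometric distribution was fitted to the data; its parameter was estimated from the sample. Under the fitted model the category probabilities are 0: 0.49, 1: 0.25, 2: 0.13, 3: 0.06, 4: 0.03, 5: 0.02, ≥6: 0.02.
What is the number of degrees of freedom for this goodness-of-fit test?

There are k = 7 categories and 1 parameter estimated from the data, so df = 7 − 1 − 1 = 5.

5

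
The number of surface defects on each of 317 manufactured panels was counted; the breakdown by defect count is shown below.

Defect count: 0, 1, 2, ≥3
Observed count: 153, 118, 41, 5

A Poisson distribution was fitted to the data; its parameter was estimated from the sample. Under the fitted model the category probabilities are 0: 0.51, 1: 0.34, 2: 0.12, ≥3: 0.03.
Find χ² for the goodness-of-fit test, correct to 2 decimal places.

Expected counts E_i = n·p_i: 317×0.51 = 161.67, 317×0.34 = 107.78, 317×0.12 = 38.04, 317×0.03 = 9.51.
0: (153 − 161.67)²/161.67 = 75.1689/161.67 = 0.465
1: (118 − 107.78)²/107.78 = 104.4484/107.78 = 0.969
2: (41 − 38.04)²/38.04 = 8.7616/38.04 = 0.230
≥3: (5 − 9.51)²/9.51 = 20.3401/9.51 = 2.139
Sum = 3.80

3.80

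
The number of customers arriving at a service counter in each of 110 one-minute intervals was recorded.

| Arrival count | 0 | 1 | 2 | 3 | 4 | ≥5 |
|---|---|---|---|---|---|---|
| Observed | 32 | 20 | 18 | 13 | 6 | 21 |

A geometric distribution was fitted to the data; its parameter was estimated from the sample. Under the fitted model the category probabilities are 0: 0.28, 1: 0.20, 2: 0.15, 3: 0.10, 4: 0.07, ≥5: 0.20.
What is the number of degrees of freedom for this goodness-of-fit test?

4

There are k = 6 categories and 1 parameter estimated from the data, so df = 6 − 1 − 1 = 4.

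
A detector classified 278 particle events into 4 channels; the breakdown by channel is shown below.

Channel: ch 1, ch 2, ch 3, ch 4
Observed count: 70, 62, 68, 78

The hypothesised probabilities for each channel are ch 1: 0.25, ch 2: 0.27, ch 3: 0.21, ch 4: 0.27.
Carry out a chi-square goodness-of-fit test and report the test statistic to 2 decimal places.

Expected counts E_i = n·p_i: 278×0.25 = 69.5, 278×0.27 = 75.06, 278×0.21 = 58.38, 278×0.27 = 75.06.
ch 1: (70 − 69.5)²/69.5 = 0.25/69.5 = 0.004
ch 2: (62 − 75.06)²/75.06 = 170.5636/75.06 = 2.272
ch 3: (68 − 58.38)²/58.38 = 92.5444/58.38 = 1.585
ch 4: (78 − 75.06)²/75.06 = 8.6436/75.06 = 0.115
Sum = 3.98

3.98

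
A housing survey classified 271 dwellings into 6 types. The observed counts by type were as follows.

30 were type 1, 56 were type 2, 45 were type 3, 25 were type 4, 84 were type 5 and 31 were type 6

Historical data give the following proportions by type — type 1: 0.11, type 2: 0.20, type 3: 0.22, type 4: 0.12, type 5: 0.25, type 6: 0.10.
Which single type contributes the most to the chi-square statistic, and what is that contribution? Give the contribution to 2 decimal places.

Expected counts E_i = n·p_i: 271×0.11 = 29.81, 271×0.20 = 54.2, 271×0.22 = 59.62, 271×0.12 = 32.52, 271×0.25 = 67.75, 271×0.10 = 27.1.
χ² = (30−29.81)²/29.81 + (56−54.2)²/54.2 + (45−59.62)²/59.62 + (25−32.52)²/32.52 + (84−67.75)²/67.75 + (31−27.1)²/27.1
   = 0.001 + 0.060 + 3.585 + 1.739 + 3.898 + 0.561
The largest term is for type 5: 3.90.

type 5, 3.90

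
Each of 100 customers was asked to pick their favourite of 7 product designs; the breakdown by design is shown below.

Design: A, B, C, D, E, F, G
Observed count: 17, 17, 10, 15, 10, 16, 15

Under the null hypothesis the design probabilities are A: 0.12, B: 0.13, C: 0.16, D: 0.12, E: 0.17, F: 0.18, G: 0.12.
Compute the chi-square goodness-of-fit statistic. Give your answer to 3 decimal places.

Expected counts E_i = n·p_i: 100×0.12 = 12, 100×0.13 = 13, 100×0.16 = 16, 100×0.12 = 12, 100×0.17 = 17, 100×0.18 = 18, 100×0.12 = 12.
cat         O        E   (O−E)²/E
A          17       12     2.0833
B          17       13     1.2308
C          10       16     2.2500
D          15       12     0.7500
E          10       17     2.8824
F          16       18     0.2222
G          15       12     0.7500
Sum = 10.169

10.169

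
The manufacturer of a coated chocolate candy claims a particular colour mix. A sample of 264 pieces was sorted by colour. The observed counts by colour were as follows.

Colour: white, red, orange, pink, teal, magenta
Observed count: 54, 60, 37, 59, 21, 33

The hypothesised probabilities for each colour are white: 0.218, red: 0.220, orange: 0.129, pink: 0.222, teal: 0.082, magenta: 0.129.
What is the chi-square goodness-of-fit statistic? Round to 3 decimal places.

Expected counts E_i = n·p_i: 264×0.218 = 57.552, 264×0.220 = 58.08, 264×0.129 = 34.056, 264×0.222 = 58.608, 264×0.082 = 21.648, 264×0.129 = 34.056.
white: (54 − 57.552)²/57.552 = 12.616704/57.552 = 0.2192
red: (60 − 58.08)²/58.08 = 3.6864/58.08 = 0.0635
orange: (37 − 34.056)²/34.056 = 8.667136/34.056 = 0.2545
pink: (59 − 58.608)²/58.608 = 0.153664/58.608 = 0.0026
teal: (21 − 21.648)²/21.648 = 0.419904/21.648 = 0.0194
magenta: (33 − 34.056)²/34.056 = 1.115136/34.056 = 0.0327
Sum = 0.592

0.592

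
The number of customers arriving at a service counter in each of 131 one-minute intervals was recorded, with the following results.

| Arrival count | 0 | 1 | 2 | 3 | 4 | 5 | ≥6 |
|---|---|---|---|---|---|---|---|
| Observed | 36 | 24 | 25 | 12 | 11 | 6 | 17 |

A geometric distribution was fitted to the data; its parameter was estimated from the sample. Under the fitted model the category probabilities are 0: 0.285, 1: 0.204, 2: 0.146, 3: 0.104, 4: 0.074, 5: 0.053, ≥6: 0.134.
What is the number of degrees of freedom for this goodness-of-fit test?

There are k = 7 categories and 1 parameter estimated from the data, so df = 7 − 1 − 1 = 5.

5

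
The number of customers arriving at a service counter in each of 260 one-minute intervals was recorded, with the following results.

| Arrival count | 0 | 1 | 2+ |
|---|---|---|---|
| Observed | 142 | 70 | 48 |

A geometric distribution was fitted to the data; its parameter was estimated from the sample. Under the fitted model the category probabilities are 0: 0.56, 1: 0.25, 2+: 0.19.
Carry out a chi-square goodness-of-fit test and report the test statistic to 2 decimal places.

Expected counts E_i = n·p_i: 260×0.56 = 145.6, 260×0.25 = 65, 260×0.19 = 49.4.
cat         O        E   (O−E)²/E
0         142    145.6      0.089
1          70       65      0.385
2+         48     49.4      0.040
Sum = 0.51

0.51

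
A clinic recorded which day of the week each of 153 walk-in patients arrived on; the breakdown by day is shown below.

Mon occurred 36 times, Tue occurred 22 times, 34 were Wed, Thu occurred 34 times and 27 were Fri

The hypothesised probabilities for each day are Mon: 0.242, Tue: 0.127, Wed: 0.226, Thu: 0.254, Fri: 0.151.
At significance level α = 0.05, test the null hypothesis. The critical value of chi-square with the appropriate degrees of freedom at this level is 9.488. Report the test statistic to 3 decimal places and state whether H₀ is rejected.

Expected counts E_i = n·p_i: 153×0.242 = 37.026, 153×0.127 = 19.431, 153×0.226 = 34.578, 153×0.254 = 38.862, 153×0.151 = 23.103.
Mon: (36 − 37.026)²/37.026 = 1.052676/37.026 = 0.0284
Tue: (22 − 19.431)²/19.431 = 6.599761/19.431 = 0.3397
Wed: (34 − 34.578)²/34.578 = 0.334084/34.578 = 0.0097
Thu: (34 − 38.862)²/38.862 = 23.639044/38.862 = 0.6083
Fri: (27 − 23.103)²/23.103 = 15.186609/23.103 = 0.6573
Sum = 1.643
df = 4. Since 1.643 < 9.488, we do not reject H₀.

1.643; do not reject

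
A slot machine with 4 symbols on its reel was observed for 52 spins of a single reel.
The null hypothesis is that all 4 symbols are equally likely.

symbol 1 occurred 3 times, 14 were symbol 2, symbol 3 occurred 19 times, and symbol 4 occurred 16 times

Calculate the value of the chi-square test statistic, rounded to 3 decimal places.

11.231

Under H₀ each category has probability 1/4, so each expected count is 52/4 = 13.
cat           O        E   (O−E)²/E
symbol 1      3       13     7.6923
symbol 2     14       13     0.0769
symbol 3     19       13     2.7692
symbol 4     16       13     0.6923
Sum = 11.231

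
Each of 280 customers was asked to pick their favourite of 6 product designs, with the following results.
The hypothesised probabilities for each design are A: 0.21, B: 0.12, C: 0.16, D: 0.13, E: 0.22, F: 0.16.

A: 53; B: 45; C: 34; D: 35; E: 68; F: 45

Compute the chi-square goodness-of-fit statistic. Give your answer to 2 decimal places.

Expected counts E_i = n·p_i: 280×0.21 = 58.8, 280×0.12 = 33.6, 280×0.16 = 44.8, 280×0.13 = 36.4, 280×0.22 = 61.6, 280×0.16 = 44.8.
A: (53 − 58.8)²/58.8 = 33.64/58.8 = 0.572
B: (45 − 33.6)²/33.6 = 129.96/33.6 = 3.868
C: (34 − 44.8)²/44.8 = 116.64/44.8 = 2.604
D: (35 − 36.4)²/36.4 = 1.96/36.4 = 0.054
E: (68 − 61.6)²/61.6 = 40.96/61.6 = 0.665
F: (45 − 44.8)²/44.8 = 0.04/44.8 = 0.001
Sum = 7.76

7.76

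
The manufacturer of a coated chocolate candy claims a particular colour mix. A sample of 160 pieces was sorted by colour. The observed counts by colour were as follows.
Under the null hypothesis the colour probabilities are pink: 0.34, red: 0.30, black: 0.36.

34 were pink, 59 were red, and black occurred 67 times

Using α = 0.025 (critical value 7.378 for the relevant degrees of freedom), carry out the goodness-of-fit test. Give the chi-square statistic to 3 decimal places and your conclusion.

11.705; reject

Expected counts E_i = n·p_i: 160×0.34 = 54.4, 160×0.30 = 48, 160×0.36 = 57.6.
χ² = (34−54.4)²/54.4 + (59−48)²/48 + (67−57.6)²/57.6
   = 7.6500 + 2.5208 + 1.5340
Sum = 11.705
df = 2. Since 11.705 > 7.378, we reject H₀.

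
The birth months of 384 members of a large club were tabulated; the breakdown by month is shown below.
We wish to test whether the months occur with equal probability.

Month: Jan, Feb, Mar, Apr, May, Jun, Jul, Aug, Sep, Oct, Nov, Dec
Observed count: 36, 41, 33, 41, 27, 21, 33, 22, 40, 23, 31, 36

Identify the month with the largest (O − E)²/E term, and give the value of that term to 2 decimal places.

Expected count for each of the 12 categories: 384/12 = 32.
cat         O        E   (O−E)²/E
Jan        36       32      0.500
Feb        41       32      2.531
Mar        33       32      0.031
Apr        41       32      2.531
May        27       32      0.781
Jun        21       32      3.781
Jul        33       32      0.031
Aug        22       32      3.125
Sep        40       32      2.000
Oct        23       32      2.531
Nov        31       32      0.031
Dec        36       32      0.500
The largest term is for Jun: 3.78.

Jun, 3.78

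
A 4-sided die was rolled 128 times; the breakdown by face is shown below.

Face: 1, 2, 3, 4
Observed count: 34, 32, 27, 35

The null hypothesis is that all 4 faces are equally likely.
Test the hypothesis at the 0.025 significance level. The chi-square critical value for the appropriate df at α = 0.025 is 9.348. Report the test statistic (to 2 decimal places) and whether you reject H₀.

1.19; do not reject

Under H₀ each category has probability 1/4, so each expected count is 128/4 = 32.
χ² = (34−32)²/32 + (32−32)²/32 + (27−32)²/32 + (35−32)²/32
   = 0.125 + 0.000 + 0.781 + 0.281
Sum = 1.19
df = 3. Since 1.19 < 9.348, we do not reject H₀.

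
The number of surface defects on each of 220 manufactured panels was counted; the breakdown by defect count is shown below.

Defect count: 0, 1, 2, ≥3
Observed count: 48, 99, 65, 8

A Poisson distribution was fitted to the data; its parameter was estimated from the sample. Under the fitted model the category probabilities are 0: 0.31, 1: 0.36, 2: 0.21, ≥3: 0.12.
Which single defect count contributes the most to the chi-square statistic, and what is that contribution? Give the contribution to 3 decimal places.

≥3, 12.824

Expected counts E_i = n·p_i: 220×0.31 = 68.2, 220×0.36 = 79.2, 220×0.21 = 46.2, 220×0.12 = 26.4.
χ² = (48−68.2)²/68.2 + (99−79.2)²/79.2 + (65−46.2)²/46.2 + (8−26.4)²/26.4
   = 5.9830 + 4.9500 + 7.6502 + 12.8242
The largest term is for ≥3: 12.824.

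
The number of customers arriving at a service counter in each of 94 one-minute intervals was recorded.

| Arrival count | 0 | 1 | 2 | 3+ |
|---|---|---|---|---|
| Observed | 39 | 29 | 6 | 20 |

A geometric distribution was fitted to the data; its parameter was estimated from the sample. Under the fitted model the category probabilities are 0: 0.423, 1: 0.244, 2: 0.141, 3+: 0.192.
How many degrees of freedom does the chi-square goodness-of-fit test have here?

There are k = 4 categories and 1 parameter estimated from the data, so df = 4 − 1 − 1 = 2.

2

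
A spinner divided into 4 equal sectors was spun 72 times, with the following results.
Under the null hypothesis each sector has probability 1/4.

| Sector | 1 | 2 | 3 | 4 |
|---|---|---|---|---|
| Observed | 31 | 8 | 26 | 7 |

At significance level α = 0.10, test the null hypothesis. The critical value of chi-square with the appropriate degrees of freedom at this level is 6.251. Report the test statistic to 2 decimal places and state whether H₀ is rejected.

25.22; reject

Under H₀ each category has probability 1/4, so each expected count is 72/4 = 18.
χ² = (31−18)²/18 + (8−18)²/18 + (26−18)²/18 + (7−18)²/18
   = 9.389 + 5.556 + 3.556 + 6.722
Sum = 25.22
df = 3. Since 25.22 > 6.251, we reject H₀.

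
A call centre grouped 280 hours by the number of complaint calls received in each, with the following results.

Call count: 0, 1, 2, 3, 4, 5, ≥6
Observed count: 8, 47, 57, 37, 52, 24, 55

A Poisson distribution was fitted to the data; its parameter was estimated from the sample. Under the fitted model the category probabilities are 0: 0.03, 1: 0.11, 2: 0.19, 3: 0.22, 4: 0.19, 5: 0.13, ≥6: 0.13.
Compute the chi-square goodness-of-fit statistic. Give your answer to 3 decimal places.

Expected counts E_i = n·p_i: 280×0.03 = 8.4, 280×0.11 = 30.8, 280×0.19 = 53.2, 280×0.22 = 61.6, 280×0.19 = 53.2, 280×0.13 = 36.4, 280×0.13 = 36.4.
χ² = (8−8.4)²/8.4 + (47−30.8)²/30.8 + (57−53.2)²/53.2 + (37−61.6)²/61.6 + (52−53.2)²/53.2 + (24−36.4)²/36.4 + (55−36.4)²/36.4
   = 0.0190 + 8.5208 + 0.2714 + 9.8240 + 0.0271 + 4.2242 + 9.5044
Sum = 32.391

32.391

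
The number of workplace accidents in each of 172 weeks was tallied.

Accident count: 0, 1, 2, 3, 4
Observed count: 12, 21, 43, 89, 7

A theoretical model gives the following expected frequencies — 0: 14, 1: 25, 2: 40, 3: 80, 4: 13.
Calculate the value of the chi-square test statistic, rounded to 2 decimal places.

4.93

cat         O        E   (O−E)²/E
0          12       14      0.286
1          21       25      0.640
2          43       40      0.225
3          89       80      1.013
4           7       13      2.769
Sum = 4.93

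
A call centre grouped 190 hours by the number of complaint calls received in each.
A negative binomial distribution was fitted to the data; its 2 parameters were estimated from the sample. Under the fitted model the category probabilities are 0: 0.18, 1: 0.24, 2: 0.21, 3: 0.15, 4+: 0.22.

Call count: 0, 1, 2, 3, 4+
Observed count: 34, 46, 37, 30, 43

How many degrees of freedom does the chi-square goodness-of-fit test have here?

2

There are k = 5 categories and 2 parameters estimated from the data, so df = 5 − 1 − 2 = 2.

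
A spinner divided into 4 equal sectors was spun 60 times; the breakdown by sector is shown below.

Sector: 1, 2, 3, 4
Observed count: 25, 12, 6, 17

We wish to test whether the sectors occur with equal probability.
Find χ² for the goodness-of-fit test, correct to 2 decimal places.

Under H₀ each category has probability 1/4, so each expected count is 60/4 = 15.
cat         O        E   (O−E)²/E
1          25       15      6.667
2          12       15      0.600
3           6       15      5.400
4          17       15      0.267
Sum = 12.93

12.93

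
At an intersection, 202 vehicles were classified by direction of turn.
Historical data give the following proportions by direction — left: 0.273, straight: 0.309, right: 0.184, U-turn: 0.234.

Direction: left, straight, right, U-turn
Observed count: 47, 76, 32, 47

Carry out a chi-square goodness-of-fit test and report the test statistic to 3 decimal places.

4.879

Expected counts E_i = n·p_i: 202×0.273 = 55.146, 202×0.309 = 62.418, 202×0.184 = 37.168, 202×0.234 = 47.268.
left: (47 − 55.146)²/55.146 = 66.357316/55.146 = 1.2033
straight: (76 − 62.418)²/62.418 = 184.470724/62.418 = 2.9554
right: (32 − 37.168)²/37.168 = 26.708224/37.168 = 0.7186
U-turn: (47 − 47.268)²/47.268 = 0.071824/47.268 = 0.0015
Sum = 4.879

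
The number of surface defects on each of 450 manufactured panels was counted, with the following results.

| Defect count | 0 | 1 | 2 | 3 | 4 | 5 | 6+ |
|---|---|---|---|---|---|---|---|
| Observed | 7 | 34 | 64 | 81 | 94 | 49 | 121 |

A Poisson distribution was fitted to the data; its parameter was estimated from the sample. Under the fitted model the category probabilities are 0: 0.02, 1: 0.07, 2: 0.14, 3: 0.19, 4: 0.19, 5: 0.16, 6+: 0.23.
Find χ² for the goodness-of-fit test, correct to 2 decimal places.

Expected counts E_i = n·p_i: 450×0.02 = 9, 450×0.07 = 31.5, 450×0.14 = 63, 450×0.19 = 85.5, 450×0.19 = 85.5, 450×0.16 = 72, 450×0.23 = 103.5.
cat         O        E   (O−E)²/E
0           7        9      0.444
1          34     31.5      0.198
2          64       63      0.016
3          81     85.5      0.237
4          94     85.5      0.845
5          49       72      7.347
6+        121    103.5      2.959
Sum = 12.05

12.05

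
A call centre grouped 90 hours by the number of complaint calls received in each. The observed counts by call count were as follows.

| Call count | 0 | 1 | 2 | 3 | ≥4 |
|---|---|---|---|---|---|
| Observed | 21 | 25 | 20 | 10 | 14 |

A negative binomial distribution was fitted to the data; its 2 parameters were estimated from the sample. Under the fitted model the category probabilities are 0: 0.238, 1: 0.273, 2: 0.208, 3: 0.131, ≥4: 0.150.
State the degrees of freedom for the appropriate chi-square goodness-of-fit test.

There are k = 5 categories and 2 parameters estimated from the data, so df = 5 − 1 − 2 = 2.

2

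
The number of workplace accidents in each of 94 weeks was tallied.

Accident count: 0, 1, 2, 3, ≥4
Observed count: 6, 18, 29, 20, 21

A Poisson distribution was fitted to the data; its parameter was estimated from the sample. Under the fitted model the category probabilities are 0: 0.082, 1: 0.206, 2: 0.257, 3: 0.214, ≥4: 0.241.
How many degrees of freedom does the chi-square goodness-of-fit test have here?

There are k = 5 categories and 1 parameter estimated from the data, so df = 5 − 1 − 1 = 3.

3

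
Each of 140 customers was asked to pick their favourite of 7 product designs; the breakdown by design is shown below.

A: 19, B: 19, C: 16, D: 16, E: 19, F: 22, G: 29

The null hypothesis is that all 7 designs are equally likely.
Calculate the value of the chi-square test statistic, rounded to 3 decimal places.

6.000

Expected count for each of the 7 categories: 140/7 = 20.
cat         O        E   (O−E)²/E
A          19       20     0.0500
B          19       20     0.0500
C          16       20     0.8000
D          16       20     0.8000
E          19       20     0.0500
F          22       20     0.2000
G          29       20     4.0500
Sum = 6.000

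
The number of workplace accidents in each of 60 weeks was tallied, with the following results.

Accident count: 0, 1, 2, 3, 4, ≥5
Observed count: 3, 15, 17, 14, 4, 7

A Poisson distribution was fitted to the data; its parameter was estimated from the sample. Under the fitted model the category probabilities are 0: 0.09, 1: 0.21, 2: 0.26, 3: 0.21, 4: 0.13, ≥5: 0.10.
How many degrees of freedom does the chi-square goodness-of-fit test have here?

4

There are k = 6 categories and 1 parameter estimated from the data, so df = 6 − 1 − 1 = 4.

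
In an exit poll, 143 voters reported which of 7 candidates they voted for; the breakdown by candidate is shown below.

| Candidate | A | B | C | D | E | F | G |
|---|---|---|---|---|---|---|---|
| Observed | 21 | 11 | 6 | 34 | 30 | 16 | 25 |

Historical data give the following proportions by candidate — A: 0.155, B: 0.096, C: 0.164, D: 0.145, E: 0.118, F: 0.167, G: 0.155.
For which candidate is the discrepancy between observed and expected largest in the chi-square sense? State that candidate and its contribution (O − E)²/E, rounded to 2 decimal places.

C, 12.99

Expected counts E_i = n·p_i: 143×0.155 = 22.165, 143×0.096 = 13.728, 143×0.164 = 23.452, 143×0.145 = 20.735, 143×0.118 = 16.874, 143×0.167 = 23.881, 143×0.155 = 22.165.
χ² = (21−22.165)²/22.165 + (11−13.728)²/13.728 + (6−23.452)²/23.452 + (34−20.735)²/20.735 + (30−16.874)²/16.874 + (16−23.881)²/23.881 + (25−22.165)²/22.165
   = 0.061 + 0.542 + 12.987 + 8.486 + 10.210 + 2.601 + 0.363
The largest term is for C: 12.99.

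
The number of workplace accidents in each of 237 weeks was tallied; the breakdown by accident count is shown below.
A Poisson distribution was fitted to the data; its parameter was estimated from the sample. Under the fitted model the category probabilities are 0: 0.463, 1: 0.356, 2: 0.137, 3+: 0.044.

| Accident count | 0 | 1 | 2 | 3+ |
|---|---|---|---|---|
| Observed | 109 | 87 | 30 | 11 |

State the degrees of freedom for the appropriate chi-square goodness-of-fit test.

There are k = 4 categories and 1 parameter estimated from the data, so df = 4 − 1 − 1 = 2.

2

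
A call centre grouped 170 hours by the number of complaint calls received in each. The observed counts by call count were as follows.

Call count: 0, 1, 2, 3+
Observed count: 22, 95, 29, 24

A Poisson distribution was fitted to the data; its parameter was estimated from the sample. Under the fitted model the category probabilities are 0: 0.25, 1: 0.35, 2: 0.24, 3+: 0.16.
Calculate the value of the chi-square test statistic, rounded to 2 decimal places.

Expected counts E_i = n·p_i: 170×0.25 = 42.5, 170×0.35 = 59.5, 170×0.24 = 40.8, 170×0.16 = 27.2.
cat         O        E   (O−E)²/E
0          22     42.5      9.888
1          95     59.5     21.181
2          29     40.8      3.413
3+         24     27.2      0.376
Sum = 34.86

34.86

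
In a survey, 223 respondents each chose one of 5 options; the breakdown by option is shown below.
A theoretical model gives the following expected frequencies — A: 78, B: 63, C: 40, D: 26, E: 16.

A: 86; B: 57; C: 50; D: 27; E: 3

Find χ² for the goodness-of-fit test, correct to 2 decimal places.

14.49

A: (86 − 78)²/78 = 64/78 = 0.821
B: (57 − 63)²/63 = 36/63 = 0.571
C: (50 − 40)²/40 = 100/40 = 2.500
D: (27 − 26)²/26 = 1/26 = 0.038
E: (3 − 16)²/16 = 169/16 = 10.563
Sum = 14.49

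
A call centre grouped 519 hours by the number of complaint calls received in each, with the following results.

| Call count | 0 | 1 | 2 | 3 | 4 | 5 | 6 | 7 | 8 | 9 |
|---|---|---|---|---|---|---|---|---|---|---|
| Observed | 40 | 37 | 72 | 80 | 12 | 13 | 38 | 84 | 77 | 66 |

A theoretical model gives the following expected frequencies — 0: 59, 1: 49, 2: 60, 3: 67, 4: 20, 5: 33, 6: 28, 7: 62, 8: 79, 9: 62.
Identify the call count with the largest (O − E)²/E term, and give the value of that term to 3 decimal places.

0: (40 − 59)²/59 = 361/59 = 6.1186
1: (37 − 49)²/49 = 144/49 = 2.9388
2: (72 − 60)²/60 = 144/60 = 2.4000
3: (80 − 67)²/67 = 169/67 = 2.5224
4: (12 − 20)²/20 = 64/20 = 3.2000
5: (13 − 33)²/33 = 400/33 = 12.1212
6: (38 − 28)²/28 = 100/28 = 3.5714
7: (84 − 62)²/62 = 484/62 = 7.8065
8: (77 − 79)²/79 = 4/79 = 0.0506
9: (66 − 62)²/62 = 16/62 = 0.2581
The largest term is for 5: 12.121.

5, 12.121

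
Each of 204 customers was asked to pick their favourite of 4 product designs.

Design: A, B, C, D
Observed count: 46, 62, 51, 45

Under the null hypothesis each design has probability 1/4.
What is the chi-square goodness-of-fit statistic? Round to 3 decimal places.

3.569

Expected count for each of the 4 categories: 204/4 = 51.
cat         O        E   (O−E)²/E
A          46       51     0.4902
B          62       51     2.3725
C          51       51     0.0000
D          45       51     0.7059
Sum = 3.569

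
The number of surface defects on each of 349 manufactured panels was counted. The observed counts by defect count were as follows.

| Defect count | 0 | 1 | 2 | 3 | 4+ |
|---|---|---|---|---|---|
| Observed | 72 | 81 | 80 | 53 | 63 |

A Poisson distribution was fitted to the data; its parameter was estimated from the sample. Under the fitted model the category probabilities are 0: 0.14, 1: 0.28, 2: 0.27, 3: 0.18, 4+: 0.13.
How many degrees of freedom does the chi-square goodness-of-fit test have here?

3

There are k = 5 categories and 1 parameter estimated from the data, so df = 5 − 1 − 1 = 3.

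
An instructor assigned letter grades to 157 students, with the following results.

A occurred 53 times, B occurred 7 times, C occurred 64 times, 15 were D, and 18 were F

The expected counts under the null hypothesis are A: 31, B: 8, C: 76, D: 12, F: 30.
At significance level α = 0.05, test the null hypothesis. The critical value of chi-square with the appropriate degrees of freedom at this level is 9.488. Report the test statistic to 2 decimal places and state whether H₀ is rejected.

23.18; reject

cat         O        E   (O−E)²/E
A          53       31     15.613
B           7        8      0.125
C          64       76      1.895
D          15       12      0.750
F          18       30      4.800
Sum = 23.18
df = 4. Since 23.18 > 9.488, we reject H₀.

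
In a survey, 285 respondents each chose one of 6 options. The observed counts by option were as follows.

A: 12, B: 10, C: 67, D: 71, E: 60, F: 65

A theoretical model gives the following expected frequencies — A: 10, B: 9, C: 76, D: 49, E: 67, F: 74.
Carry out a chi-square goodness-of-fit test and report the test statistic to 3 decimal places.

13.280

cat         O        E   (O−E)²/E
A          12       10     0.4000
B          10        9     0.1111
C          67       76     1.0658
D          71       49     9.8776
E          60       67     0.7313
F          65       74     1.0946
Sum = 13.280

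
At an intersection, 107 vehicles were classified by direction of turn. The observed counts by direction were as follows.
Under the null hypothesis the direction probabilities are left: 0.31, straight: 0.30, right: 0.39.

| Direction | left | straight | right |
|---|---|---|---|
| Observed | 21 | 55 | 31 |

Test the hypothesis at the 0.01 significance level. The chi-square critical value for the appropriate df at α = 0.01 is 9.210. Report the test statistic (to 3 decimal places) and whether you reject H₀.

23.561; reject

Expected counts E_i = n·p_i: 107×0.31 = 33.17, 107×0.30 = 32.1, 107×0.39 = 41.73.
χ² = (21−33.17)²/33.17 + (55−32.1)²/32.1 + (31−41.73)²/41.73
   = 4.4651 + 16.3368 + 2.7590
Sum = 23.561
df = 2. Since 23.561 > 9.210, we reject H₀.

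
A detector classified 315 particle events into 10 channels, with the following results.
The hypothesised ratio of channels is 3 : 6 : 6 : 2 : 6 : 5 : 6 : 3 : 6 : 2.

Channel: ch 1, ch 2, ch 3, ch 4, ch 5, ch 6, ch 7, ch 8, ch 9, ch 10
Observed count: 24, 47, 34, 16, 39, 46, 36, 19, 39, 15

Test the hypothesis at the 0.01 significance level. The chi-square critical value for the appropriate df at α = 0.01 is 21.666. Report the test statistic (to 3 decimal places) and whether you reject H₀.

Ratio total = 45. Expected counts: 315×3/45 = 21, 315×6/45 = 42, 315×6/45 = 42, 315×2/45 = 14, 315×6/45 = 42, 315×5/45 = 35, 315×6/45 = 42, 315×3/45 = 21, 315×6/45 = 42, 315×2/45 = 14.
χ² = (24−21)²/21 + (47−42)²/42 + (34−42)²/42 + (16−14)²/14 + (39−42)²/42 + (46−35)²/35 + (36−42)²/42 + (19−21)²/21 + (39−42)²/42 + (15−14)²/14
   = 0.4286 + 0.5952 + 1.5238 + 0.2857 + 0.2143 + 3.4571 + 0.8571 + 0.1905 + 0.2143 + 0.0714
Sum = 7.838
df = 9. Since 7.838 < 21.666, we do not reject H₀.

7.838; do not reject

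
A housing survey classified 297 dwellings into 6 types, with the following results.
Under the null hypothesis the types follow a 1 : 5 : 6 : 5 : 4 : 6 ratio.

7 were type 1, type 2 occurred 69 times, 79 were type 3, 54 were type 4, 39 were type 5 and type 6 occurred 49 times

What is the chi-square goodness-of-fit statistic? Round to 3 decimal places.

Ratio total = 27. Expected counts: 297×1/27 = 11, 297×5/27 = 55, 297×6/27 = 66, 297×5/27 = 55, 297×4/27 = 44, 297×6/27 = 66.
χ² = (7−11)²/11 + (69−55)²/55 + (79−66)²/66 + (54−55)²/55 + (39−44)²/44 + (49−66)²/66
   = 1.4545 + 3.5636 + 2.5606 + 0.0182 + 0.5682 + 4.3788
Sum = 12.544

12.544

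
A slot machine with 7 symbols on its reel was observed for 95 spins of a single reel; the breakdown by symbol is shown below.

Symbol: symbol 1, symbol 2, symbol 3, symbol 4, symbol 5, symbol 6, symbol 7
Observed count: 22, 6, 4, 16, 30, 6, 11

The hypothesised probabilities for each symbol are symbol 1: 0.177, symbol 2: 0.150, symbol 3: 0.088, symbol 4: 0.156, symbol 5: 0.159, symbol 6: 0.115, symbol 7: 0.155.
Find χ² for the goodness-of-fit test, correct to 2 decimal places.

26.59

Expected counts E_i = n·p_i: 95×0.177 = 16.815, 95×0.150 = 14.25, 95×0.088 = 8.36, 95×0.156 = 14.82, 95×0.159 = 15.105, 95×0.115 = 10.925, 95×0.155 = 14.725.
symbol 1: (22 − 16.815)²/16.815 = 26.884225/16.815 = 1.599
symbol 2: (6 − 14.25)²/14.25 = 68.0625/14.25 = 4.776
symbol 3: (4 − 8.36)²/8.36 = 19.0096/8.36 = 2.274
symbol 4: (16 − 14.82)²/14.82 = 1.3924/14.82 = 0.094
symbol 5: (30 − 15.105)²/15.105 = 221.861025/15.105 = 14.688
symbol 6: (6 − 10.925)²/10.925 = 24.255625/10.925 = 2.220
symbol 7: (11 − 14.725)²/14.725 = 13.875625/14.725 = 0.942
Sum = 26.59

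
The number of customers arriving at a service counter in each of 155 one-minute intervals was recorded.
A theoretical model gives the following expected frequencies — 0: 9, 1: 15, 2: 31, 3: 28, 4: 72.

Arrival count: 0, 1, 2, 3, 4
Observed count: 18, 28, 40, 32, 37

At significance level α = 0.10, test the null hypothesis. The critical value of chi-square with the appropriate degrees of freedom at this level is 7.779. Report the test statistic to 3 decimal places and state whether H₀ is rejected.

40.465; reject

cat         O        E   (O−E)²/E
0          18        9     9.0000
1          28       15    11.2667
2          40       31     2.6129
3          32       28     0.5714
4          37       72    17.0139
Sum = 40.465
df = 4. Since 40.465 > 7.779, we reject H₀.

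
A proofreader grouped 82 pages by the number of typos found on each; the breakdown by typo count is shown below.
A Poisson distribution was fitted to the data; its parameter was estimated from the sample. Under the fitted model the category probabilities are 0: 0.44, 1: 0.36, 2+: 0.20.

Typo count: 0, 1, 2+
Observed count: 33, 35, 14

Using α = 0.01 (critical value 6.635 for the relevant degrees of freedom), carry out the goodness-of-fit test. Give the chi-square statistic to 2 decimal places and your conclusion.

Expected counts E_i = n·p_i: 82×0.44 = 36.08, 82×0.36 = 29.52, 82×0.20 = 16.4.
0: (33 − 36.08)²/36.08 = 9.4864/36.08 = 0.263
1: (35 − 29.52)²/29.52 = 30.0304/29.52 = 1.017
2+: (14 − 16.4)²/16.4 = 5.76/16.4 = 0.351
Sum = 1.63
df = 1. Since 1.63 < 6.635, we do not reject H₀.

1.63; do not reject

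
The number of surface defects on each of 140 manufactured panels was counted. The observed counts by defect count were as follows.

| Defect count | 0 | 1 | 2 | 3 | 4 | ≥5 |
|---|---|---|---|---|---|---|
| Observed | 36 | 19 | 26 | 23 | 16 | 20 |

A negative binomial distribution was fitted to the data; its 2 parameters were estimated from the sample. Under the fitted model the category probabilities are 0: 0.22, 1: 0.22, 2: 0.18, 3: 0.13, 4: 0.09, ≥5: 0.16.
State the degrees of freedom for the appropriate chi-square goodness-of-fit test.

3

There are k = 6 categories and 2 parameters estimated from the data, so df = 6 − 1 − 2 = 3.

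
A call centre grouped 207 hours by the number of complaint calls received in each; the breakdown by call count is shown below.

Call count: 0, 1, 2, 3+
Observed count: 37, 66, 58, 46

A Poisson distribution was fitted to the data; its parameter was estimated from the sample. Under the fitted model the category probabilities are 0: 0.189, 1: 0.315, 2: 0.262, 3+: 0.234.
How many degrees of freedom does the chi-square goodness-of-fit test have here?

2

There are k = 4 categories and 1 parameter estimated from the data, so df = 4 − 1 − 1 = 2.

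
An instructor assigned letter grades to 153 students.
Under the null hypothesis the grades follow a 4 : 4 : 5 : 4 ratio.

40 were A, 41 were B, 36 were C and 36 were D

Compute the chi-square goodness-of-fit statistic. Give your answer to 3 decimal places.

2.939

Ratio total = 17. Expected counts: 153×4/17 = 36, 153×4/17 = 36, 153×5/17 = 45, 153×4/17 = 36.
cat         O        E   (O−E)²/E
A          40       36     0.4444
B          41       36     0.6944
C          36       45     1.8000
D          36       36     0.0000
Sum = 2.939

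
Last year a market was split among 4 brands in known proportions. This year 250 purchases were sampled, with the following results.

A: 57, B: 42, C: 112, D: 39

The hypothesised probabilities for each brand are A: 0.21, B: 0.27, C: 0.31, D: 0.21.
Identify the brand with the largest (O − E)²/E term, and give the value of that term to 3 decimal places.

Expected counts E_i = n·p_i: 250×0.21 = 52.5, 250×0.27 = 67.5, 250×0.31 = 77.5, 250×0.21 = 52.5.
A: (57 − 52.5)²/52.5 = 20.25/52.5 = 0.3857
B: (42 − 67.5)²/67.5 = 650.25/67.5 = 9.6333
C: (112 − 77.5)²/77.5 = 1190.25/77.5 = 15.3581
D: (39 − 52.5)²/52.5 = 182.25/52.5 = 3.4714
The largest term is for C: 15.358.

C, 15.358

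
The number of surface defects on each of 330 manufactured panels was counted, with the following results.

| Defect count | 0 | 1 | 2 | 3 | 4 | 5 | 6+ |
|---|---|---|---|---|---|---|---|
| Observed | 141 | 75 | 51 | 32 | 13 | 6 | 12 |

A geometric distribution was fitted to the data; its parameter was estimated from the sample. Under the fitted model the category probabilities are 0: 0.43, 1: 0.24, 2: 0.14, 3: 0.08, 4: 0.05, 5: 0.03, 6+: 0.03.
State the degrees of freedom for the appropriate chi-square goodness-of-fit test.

There are k = 7 categories and 1 parameter estimated from the data, so df = 7 − 1 − 1 = 5.

5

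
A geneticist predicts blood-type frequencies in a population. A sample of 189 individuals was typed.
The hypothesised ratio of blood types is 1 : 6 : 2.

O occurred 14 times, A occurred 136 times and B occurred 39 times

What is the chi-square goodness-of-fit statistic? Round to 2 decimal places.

3.34

Ratio total = 9. Expected counts: 189×1/9 = 21, 189×6/9 = 126, 189×2/9 = 42.
χ² = (14−21)²/21 + (136−126)²/126 + (39−42)²/42
   = 2.333 + 0.794 + 0.214
Sum = 3.34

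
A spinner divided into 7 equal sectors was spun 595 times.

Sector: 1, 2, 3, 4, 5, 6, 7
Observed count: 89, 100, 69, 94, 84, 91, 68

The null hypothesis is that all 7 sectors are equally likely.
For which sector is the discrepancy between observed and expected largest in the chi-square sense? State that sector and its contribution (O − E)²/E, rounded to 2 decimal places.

Under H₀ each category has probability 1/7, so each expected count is 595/7 = 85.
1: (89 − 85)²/85 = 16/85 = 0.188
2: (100 − 85)²/85 = 225/85 = 2.647
3: (69 − 85)²/85 = 256/85 = 3.012
4: (94 − 85)²/85 = 81/85 = 0.953
5: (84 − 85)²/85 = 1/85 = 0.012
6: (91 − 85)²/85 = 36/85 = 0.424
7: (68 − 85)²/85 = 289/85 = 3.400
The largest term is for 7: 3.40.

7, 3.40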